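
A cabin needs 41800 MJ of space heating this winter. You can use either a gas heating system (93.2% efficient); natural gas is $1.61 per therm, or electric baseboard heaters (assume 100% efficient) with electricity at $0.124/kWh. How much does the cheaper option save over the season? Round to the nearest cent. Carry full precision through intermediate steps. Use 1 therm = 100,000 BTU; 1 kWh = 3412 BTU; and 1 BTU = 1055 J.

Heat load = 41800 MJ = 41,800,000,000 J / 1055 = 39,620,853 BTU
Gas: input = 39,620,853 / 0.932 = 42,511,645 BTU = 425.1 therm → 425.1 × $1.61 = $684.44
Electric: 39,620,853 BTU / 3412 = 11,610 kWh → × $0.124 = $1,439.91
Difference = |$684.44 − $1,439.91| = $755.48

$755.48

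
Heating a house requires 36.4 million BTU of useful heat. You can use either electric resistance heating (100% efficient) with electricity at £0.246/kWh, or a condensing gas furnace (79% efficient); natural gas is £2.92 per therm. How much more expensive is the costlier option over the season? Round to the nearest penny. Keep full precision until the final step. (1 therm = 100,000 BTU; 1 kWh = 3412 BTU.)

Heat load = 36.4 × 10⁶ BTU = 36,400,000 BTU
Gas: input = 36,400,000 / 0.79 = 46,075,949 BTU = 460.8 therm → 460.8 × £2.92 = £1,345.42
Electric: 36,400,000 BTU / 3412 = 10,670 kWh → × £0.246 = £2,624.38
Difference = |£1,345.42 − £2,624.38| = £1,278.97

£1278.97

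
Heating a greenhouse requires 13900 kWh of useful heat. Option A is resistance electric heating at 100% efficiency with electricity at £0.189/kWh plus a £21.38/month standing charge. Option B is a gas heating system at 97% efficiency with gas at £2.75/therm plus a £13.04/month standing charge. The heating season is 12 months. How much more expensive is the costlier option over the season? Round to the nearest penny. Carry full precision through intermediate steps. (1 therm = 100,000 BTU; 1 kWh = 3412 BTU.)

Heat load = 13900 kWh × 3412 = 47,426,800 BTU
Gas: input = 47,426,800 / 0.97 = 48,893,608 BTU = 488.9 therm → 488.9 × £2.75 = £1,344.57; + 12 × £13.04 standing = £1,501.05
Electric: 47,426,800 BTU / 3412 = 13,900 kWh → × £0.189 = £2,627.10; + 12 × £21.38 standing = £2,883.66
Difference = |£1,501.05 − £2,883.66| = £1,382.61

£1382.61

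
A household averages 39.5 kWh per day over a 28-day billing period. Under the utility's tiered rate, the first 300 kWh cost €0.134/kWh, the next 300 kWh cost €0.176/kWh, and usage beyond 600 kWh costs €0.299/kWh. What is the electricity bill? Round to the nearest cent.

€244.29

Usage = 39.5 kWh/day × 28 days = 1106 kWh
First 300 kWh × €0.134 = €40.20
Next 300 kWh × €0.176 = €52.80
Remaining 506 kWh × €0.299 = €151.29
Total = €244.29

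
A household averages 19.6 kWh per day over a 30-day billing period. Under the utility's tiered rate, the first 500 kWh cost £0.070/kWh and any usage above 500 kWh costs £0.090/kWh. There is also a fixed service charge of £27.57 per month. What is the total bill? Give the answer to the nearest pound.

£70

Usage = 19.6 kWh/day × 30 days = 588 kWh
First 500 kWh × £0.070 = £35.00
Remaining 88 kWh × £0.090 = £7.92
Energy charge = £42.92; + service £27.57 = £70.49 ≈ £70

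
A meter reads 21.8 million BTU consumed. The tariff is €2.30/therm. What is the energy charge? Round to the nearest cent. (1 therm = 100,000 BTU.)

€501.40

21.8 million BTU × (10 therm/million BTU) = 218 therm
Cost = 218 therm × €2.30/therm = €501.40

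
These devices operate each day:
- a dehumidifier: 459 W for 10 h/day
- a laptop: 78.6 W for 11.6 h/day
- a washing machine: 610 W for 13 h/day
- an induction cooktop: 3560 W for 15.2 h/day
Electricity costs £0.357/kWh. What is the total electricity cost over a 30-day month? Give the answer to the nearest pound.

£723

dehumidifier: 459 W × 10 h × 30 d = 137,700 Wh = 137.7 kWh
laptop: 78.6 W × 11.6 h × 30 d = 27,353 Wh = 27.35 kWh
washing machine: 610 W × 13 h × 30 d = 237,900 Wh = 237.9 kWh
induction cooktop: 3560 W × 15.2 h × 30 d = 1,623,360 Wh = 1,623 kWh
Total energy = 137.7 + 27.35 + 237.9 + 1,623 = 2,026 kWh
Cost = 2,026 kWh × £0.357 = £723.39 ≈ £723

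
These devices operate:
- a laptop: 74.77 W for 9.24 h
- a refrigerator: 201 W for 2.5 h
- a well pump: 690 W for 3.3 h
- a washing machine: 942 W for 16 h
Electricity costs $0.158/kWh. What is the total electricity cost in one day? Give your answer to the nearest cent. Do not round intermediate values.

$2.93

laptop: 74.77 W × 9.24 h = 691 Wh = 0.6909 kWh
refrigerator: 201 W × 2.5 h = 502 Wh = 0.5025 kWh
well pump: 690 W × 3.3 h = 2,277 Wh = 2.277 kWh
washing machine: 942 W × 16 h = 15,072 Wh = 15.07 kWh
Total energy = 0.6909 + 0.5025 + 2.277 + 15.07 = 18.54 kWh
Cost = 18.54 kWh × $0.158 = $2.93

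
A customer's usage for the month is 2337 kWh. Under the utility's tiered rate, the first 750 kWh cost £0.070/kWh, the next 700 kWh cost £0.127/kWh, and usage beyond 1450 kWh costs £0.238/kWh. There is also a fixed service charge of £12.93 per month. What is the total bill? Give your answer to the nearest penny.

First 750 kWh × £0.070 = £52.50
Next 700 kWh × £0.127 = £88.90
Remaining 887 kWh × £0.238 = £211.11
Energy charge = £352.51; + service £12.93 = £365.44

£365.44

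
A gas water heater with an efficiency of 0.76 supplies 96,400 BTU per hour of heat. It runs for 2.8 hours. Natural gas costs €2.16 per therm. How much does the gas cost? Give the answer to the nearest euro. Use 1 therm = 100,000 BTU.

€8

Heat delivered = 96,400 BTU/h × 2.8 h = 269,920 BTU
Gas input = 269,920 / 0.76 = 355,158 BTU
= 355,158 / 100,000 = 3.552 therm
Cost = 3.552 × €2.16/therm = €7.67 ≈ €8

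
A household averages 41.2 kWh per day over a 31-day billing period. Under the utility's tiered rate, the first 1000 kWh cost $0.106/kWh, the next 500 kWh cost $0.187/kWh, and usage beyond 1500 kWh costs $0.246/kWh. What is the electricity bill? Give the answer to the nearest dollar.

Usage = 41.2 kWh/day × 31 days = 1277.2 kWh
First 1000 kWh × $0.106 = $106.00
Next 277.2 kWh × $0.187 = $51.84
Remaining tier: 0 kWh (not reached)
Total = $157.84 ≈ $158

$158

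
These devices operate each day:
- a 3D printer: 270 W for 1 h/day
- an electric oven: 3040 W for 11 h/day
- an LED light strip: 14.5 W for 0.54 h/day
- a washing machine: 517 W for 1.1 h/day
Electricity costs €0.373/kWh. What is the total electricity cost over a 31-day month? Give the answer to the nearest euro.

3D printer: 270 W × 1 h × 31 d = 8,370 Wh = 8.37 kWh
electric oven: 3040 W × 11 h × 31 d = 1,036,640 Wh = 1,037 kWh
LED light strip: 14.5 W × 0.54 h × 31 d = 243 Wh = 0.2427 kWh
washing machine: 517 W × 1.1 h × 31 d = 17,630 Wh = 17.63 kWh
Total energy = 8.37 + 1,037 + 0.2427 + 17.63 = 1,063 kWh
Cost = 1,063 kWh × €0.373 = €396.46 ≈ €396

€396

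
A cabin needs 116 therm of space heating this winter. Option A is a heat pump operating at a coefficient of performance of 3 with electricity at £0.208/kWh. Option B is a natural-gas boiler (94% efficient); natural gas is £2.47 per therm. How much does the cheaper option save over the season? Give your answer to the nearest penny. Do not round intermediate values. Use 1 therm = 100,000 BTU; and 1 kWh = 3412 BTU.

Heat load = 116 therm × 100,000 = 11,600,000 BTU
Gas: input = 11,600,000 / 0.94 = 12,340,426 BTU = 123.4 therm → 123.4 × £2.47 = £304.81
Heat pump: 11,600,000 BTU / 3412 = 3,400 kWh heat; / 3 = 1,133 kWh in → × £0.208 = £235.72
Difference = |£304.81 − £235.72| = £69.09

£69.09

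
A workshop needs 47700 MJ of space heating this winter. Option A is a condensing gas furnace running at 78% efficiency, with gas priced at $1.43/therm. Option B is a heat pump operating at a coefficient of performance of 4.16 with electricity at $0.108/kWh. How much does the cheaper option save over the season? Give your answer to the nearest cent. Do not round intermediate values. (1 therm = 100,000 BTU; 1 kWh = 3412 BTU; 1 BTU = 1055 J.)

Heat load = 47700 MJ = 47,700,000,000 J / 1055 = 45,213,270 BTU
Gas: input = 45,213,270 / 0.78 = 57,965,731 BTU = 579.7 therm → 579.7 × $1.43 = $828.91
Heat pump: 45,213,270 BTU / 3412 = 13,250 kWh heat; / 4.16 = 3,185 kWh in → × $0.108 = $344.02
Difference = |$828.91 − $344.02| = $484.89

$484.89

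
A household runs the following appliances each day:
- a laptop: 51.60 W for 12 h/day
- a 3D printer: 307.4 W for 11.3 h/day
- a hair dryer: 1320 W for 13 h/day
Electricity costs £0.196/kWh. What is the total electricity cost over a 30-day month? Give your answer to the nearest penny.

£124.97

laptop: 51.60 W × 12 h × 30 d = 18,576 Wh = 18.58 kWh
3D printer: 307.4 W × 11.3 h × 30 d = 104,209 Wh = 104.2 kWh
hair dryer: 1320 W × 13 h × 30 d = 514,800 Wh = 514.8 kWh
Total energy = 18.58 + 104.2 + 514.8 = 637.6 kWh
Cost = 637.6 kWh × £0.196 = £124.97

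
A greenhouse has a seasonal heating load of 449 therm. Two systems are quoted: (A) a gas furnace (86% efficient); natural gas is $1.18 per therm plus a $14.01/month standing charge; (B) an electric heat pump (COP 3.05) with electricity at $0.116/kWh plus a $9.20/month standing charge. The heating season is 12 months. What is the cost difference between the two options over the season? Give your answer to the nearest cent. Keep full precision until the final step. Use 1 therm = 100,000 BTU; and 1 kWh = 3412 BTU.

Heat load = 449 therm × 100,000 = 44,900,000 BTU
Gas: input = 44,900,000 / 0.86 = 52,209,302 BTU = 522.1 therm → 522.1 × $1.18 = $616.07; + 12 × $14.01 standing = $784.19
Heat pump: 44,900,000 BTU / 3412 = 13,160 kWh heat; / 3.05 = 4,315 kWh in → × $0.116 = $500.49; + 12 × $9.20 standing = $610.89
Difference = |$784.19 − $610.89| = $173.30

$173.30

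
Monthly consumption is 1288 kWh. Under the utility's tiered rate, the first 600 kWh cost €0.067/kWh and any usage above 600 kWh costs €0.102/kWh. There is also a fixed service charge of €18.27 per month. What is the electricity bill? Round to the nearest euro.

First 600 kWh × €0.067 = €40.20
Remaining 688 kWh × €0.102 = €70.18
Energy charge = €110.38; + service €18.27 = €128.65 ≈ €129

€129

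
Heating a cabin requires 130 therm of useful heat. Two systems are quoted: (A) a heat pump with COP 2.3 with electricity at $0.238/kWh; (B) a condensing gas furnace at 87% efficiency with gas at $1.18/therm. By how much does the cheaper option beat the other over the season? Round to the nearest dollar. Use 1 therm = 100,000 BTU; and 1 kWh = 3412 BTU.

Heat load = 130 therm × 100,000 = 13,000,000 BTU
Gas: input = 13,000,000 / 0.87 = 14,942,529 BTU = 149.4 therm → 149.4 × $1.18 = $176.32
Heat pump: 13,000,000 BTU / 3412 = 3,810 kWh heat; / 2.3 = 1,657 kWh in → × $0.238 = $394.26
Difference = |$176.32 − $394.26| = $217.94 ≈ $218

$218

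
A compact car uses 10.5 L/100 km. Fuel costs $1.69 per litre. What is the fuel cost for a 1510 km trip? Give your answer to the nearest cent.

$267.95

Fuel = 10.5 L/100 km × 1510 km / 100 = 158.6 L
Cost = 158.6 L × $1.69/L = $267.95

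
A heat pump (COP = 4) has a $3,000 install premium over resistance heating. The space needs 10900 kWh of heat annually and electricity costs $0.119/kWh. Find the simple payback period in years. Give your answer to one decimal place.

3.1 years

Resistance: 10900 kWh × $0.119 = $1,297.10/yr
Heat pump: 10900 / 4 = 2725 kWh in → × $0.119 = $324.27/yr
Annual savings = $972.82
Payback = $3,000 / $972.82 = 3.08 years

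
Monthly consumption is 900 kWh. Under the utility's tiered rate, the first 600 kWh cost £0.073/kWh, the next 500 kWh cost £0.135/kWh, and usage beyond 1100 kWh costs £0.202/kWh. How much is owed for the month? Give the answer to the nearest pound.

£84

First 600 kWh × £0.073 = £43.80
Next 300 kWh × £0.135 = £40.50
Remaining tier: 0 kWh (not reached)
Total = £84.30 ≈ £84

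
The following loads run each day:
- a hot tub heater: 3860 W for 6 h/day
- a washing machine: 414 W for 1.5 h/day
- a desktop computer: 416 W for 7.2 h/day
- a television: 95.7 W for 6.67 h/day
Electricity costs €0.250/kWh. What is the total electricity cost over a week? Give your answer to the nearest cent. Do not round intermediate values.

hot tub heater: 3860 W × 6 h × 7 d = 162,120 Wh = 162.1 kWh
washing machine: 414 W × 1.5 h × 7 d = 4,347 Wh = 4.347 kWh
desktop computer: 416 W × 7.2 h × 7 d = 20,966 Wh = 20.97 kWh
television: 95.7 W × 6.67 h × 7 d = 4,468 Wh = 4.468 kWh
Total energy = 162.1 + 4.347 + 20.97 + 4.468 = 191.9 kWh
Cost = 191.9 kWh × €0.250 = €47.98

€47.98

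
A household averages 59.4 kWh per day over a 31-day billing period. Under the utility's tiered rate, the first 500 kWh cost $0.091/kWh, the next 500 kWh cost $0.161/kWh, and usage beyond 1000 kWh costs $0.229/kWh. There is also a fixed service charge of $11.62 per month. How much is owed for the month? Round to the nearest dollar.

Usage = 59.4 kWh/day × 31 days = 1841.4 kWh
First 500 kWh × $0.091 = $45.50
Next 500 kWh × $0.161 = $80.50
Remaining 841.4 kWh × $0.229 = $192.68
Energy charge = $318.68; + service $11.62 = $330.30 ≈ $330

$330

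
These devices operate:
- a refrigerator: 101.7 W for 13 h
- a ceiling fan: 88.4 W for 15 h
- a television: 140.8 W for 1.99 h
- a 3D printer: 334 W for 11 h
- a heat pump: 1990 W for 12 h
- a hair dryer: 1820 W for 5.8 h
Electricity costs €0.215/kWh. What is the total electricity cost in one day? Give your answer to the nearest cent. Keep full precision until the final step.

refrigerator: 101.7 W × 13 h = 1,322 Wh = 1.322 kWh
ceiling fan: 88.4 W × 15 h = 1,326 Wh = 1.326 kWh
television: 140.8 W × 1.99 h = 280 Wh = 0.2802 kWh
3D printer: 334 W × 11 h = 3,674 Wh = 3.674 kWh
heat pump: 1990 W × 12 h = 23,880 Wh = 23.88 kWh
hair dryer: 1820 W × 5.8 h = 10,556 Wh = 10.56 kWh
Total energy = 1.322 + 1.326 + 0.2802 + 3.674 + 23.88 + 10.56 = 41.04 kWh
Cost = 41.04 kWh × €0.215 = €8.82

€8.82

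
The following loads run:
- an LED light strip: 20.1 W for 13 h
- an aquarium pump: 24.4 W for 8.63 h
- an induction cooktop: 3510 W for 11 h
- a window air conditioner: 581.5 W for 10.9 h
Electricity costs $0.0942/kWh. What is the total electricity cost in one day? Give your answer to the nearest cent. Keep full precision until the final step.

LED light strip: 20.1 W × 13 h = 261 Wh = 0.2613 kWh
aquarium pump: 24.4 W × 8.63 h = 211 Wh = 0.2106 kWh
induction cooktop: 3510 W × 11 h = 38,610 Wh = 38.61 kWh
window air conditioner: 581.5 W × 10.9 h = 6,338 Wh = 6.338 kWh
Total energy = 0.2613 + 0.2106 + 38.61 + 6.338 = 45.42 kWh
Cost = 45.42 kWh × $0.0942 = $4.28

$4.28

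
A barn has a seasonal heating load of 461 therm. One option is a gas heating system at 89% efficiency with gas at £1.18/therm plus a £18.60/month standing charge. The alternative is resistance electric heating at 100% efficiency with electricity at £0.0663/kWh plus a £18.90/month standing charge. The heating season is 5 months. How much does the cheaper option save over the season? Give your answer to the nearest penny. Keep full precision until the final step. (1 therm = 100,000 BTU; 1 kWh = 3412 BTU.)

£286.07

Heat load = 461 therm × 100,000 = 46,100,000 BTU
Gas: input = 46,100,000 / 0.89 = 51,797,753 BTU = 518 therm → 518 × £1.18 = £611.21; + 5 × £18.60 standing = £704.21
Electric: 46,100,000 BTU / 3412 = 13,510 kWh → × £0.0663 = £895.79; + 5 × £18.90 standing = £990.29
Difference = |£704.21 − £990.29| = £286.07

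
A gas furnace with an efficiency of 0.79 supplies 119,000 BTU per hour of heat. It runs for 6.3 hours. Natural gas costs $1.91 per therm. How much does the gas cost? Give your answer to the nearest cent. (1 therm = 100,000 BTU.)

Heat delivered = 119,000 BTU/h × 6.3 h = 749,700 BTU
Gas input = 749,700 / 0.79 = 948,987 BTU
= 948,987 / 100,000 = 9.49 therm
Cost = 9.49 × $1.91/therm = $18.13

$18.13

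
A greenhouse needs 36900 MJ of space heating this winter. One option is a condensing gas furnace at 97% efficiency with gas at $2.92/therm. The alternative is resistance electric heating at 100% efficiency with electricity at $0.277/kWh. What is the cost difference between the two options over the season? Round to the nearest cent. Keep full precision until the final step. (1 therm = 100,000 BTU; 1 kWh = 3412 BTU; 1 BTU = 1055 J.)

$1786.62

Heat load = 36900 MJ = 36,900,000,000 J / 1055 = 34,976,303 BTU
Gas: input = 34,976,303 / 0.970 = 36,058,045 BTU = 360.6 therm → 360.6 × $2.92 = $1,052.89
Electric: 34,976,303 BTU / 3412 = 10,250 kWh → × $0.277 = $2,839.52
Difference = |$1,052.89 − $2,839.52| = $1,786.62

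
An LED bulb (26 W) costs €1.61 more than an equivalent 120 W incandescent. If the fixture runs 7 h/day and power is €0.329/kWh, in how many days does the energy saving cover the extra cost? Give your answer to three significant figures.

7.44 days

Power saved = 120 − 26 = 94 W
Daily energy saved = 94 W × 7 h = 658 Wh = 0.658 kWh
Daily savings = 0.658 × €0.329 = €0.2165
Payback = €1.61 / €0.2165 per day = 7.437 days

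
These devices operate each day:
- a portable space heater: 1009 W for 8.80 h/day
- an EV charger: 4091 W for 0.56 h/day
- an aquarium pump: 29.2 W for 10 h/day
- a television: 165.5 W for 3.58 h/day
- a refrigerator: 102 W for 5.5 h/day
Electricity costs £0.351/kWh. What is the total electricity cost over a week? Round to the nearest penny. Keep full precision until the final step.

portable space heater: 1009 W × 8.80 h × 7 d = 62,154 Wh = 62.15 kWh
EV charger: 4091 W × 0.56 h × 7 d = 16,037 Wh = 16.04 kWh
aquarium pump: 29.2 W × 10 h × 7 d = 2,044 Wh = 2.044 kWh
television: 165.5 W × 3.58 h × 7 d = 4,147 Wh = 4.147 kWh
refrigerator: 102 W × 5.5 h × 7 d = 3,927 Wh = 3.927 kWh
Total energy = 62.15 + 16.04 + 2.044 + 4.147 + 3.927 = 88.31 kWh
Cost = 88.31 kWh × £0.351 = £31.00

£31.00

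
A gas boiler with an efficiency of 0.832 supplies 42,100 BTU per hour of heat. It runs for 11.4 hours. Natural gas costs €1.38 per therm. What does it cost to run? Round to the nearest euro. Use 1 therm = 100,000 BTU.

€8

Heat delivered = 42,100 BTU/h × 11.4 h = 479,940 BTU
Gas input = 479,940 / 0.832 = 576,851 BTU
= 576,851 / 100,000 = 5.769 therm
Cost = 5.769 × €1.38/therm = €7.96 ≈ €8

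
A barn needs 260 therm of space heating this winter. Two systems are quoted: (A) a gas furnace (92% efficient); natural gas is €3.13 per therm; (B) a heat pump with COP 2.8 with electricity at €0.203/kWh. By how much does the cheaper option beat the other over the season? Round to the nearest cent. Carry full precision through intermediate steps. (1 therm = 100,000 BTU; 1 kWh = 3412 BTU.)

Heat load = 260 therm × 100,000 = 26,000,000 BTU
Gas: input = 26,000,000 / 0.92 = 28,260,870 BTU = 282.6 therm → 282.6 × €3.13 = €884.57
Heat pump: 26,000,000 BTU / 3412 = 7,620 kWh heat; / 2.8 = 2,721 kWh in → × €0.203 = €552.46
Difference = |€884.57 − €552.46| = €332.10

€332.10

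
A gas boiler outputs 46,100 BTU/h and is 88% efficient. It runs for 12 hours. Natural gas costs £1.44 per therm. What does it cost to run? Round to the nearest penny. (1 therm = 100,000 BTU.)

£9.05

Heat delivered = 46,100 BTU/h × 12 h = 553,200 BTU
Gas input = 553,200 / 0.880 = 628,636 BTU
= 628,636 / 100,000 = 6.286 therm
Cost = 6.286 × £1.44/therm = £9.05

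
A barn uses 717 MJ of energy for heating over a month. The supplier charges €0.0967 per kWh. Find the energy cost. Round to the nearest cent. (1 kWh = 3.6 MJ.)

717 MJ × (0.27778 kWh/MJ) = 199.2 kWh
Cost = 199.2 kWh × €0.0967/kWh = €19.26

€19.26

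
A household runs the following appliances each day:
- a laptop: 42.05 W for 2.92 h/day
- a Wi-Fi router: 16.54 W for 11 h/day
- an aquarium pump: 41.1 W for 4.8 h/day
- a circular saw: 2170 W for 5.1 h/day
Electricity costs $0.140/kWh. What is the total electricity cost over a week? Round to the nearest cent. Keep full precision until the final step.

laptop: 42.05 W × 2.92 h × 7 d = 860 Wh = 0.8595 kWh
Wi-Fi router: 16.54 W × 11 h × 7 d = 1,274 Wh = 1.274 kWh
aquarium pump: 41.1 W × 4.8 h × 7 d = 1,381 Wh = 1.381 kWh
circular saw: 2170 W × 5.1 h × 7 d = 77,469 Wh = 77.47 kWh
Total energy = 0.8595 + 1.274 + 1.381 + 77.47 = 80.98 kWh
Cost = 80.98 kWh × $0.140 = $11.34

$11.34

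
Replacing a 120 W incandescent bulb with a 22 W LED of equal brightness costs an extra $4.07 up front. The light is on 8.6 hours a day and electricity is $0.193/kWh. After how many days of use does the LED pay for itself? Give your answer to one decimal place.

Power saved = 120 − 22 = 98 W
Daily energy saved = 98 W × 8.6 h = 842.8 Wh = 0.8428 kWh
Daily savings = 0.8428 × $0.193 = $0.1627
Payback = $4.07 / $0.1627 per day = 25.02 days

25.0 days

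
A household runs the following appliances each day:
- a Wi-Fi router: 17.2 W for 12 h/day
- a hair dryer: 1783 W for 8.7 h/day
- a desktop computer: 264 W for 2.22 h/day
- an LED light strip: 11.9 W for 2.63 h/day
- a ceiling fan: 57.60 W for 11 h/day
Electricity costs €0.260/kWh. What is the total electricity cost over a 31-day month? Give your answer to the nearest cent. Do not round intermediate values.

Wi-Fi router: 17.2 W × 12 h × 31 d = 6,398 Wh = 6.398 kWh
hair dryer: 1783 W × 8.7 h × 31 d = 480,875 Wh = 480.9 kWh
desktop computer: 264 W × 2.22 h × 31 d = 18,168 Wh = 18.17 kWh
LED light strip: 11.9 W × 2.63 h × 31 d = 970 Wh = 0.9702 kWh
ceiling fan: 57.60 W × 11 h × 31 d = 19,642 Wh = 19.64 kWh
Total energy = 6.398 + 480.9 + 18.17 + 0.9702 + 19.64 = 526.1 kWh
Cost = 526.1 kWh × €0.260 = €136.77

€136.77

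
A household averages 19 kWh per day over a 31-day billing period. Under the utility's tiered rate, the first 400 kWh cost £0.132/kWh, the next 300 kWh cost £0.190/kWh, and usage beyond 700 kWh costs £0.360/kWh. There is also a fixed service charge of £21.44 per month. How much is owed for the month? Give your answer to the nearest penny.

Usage = 19 kWh/day × 31 days = 589 kWh
First 400 kWh × £0.132 = £52.80
Next 189 kWh × £0.190 = £35.91
Remaining tier: 0 kWh (not reached)
Energy charge = £88.71; + service £21.44 = £110.15

£110.15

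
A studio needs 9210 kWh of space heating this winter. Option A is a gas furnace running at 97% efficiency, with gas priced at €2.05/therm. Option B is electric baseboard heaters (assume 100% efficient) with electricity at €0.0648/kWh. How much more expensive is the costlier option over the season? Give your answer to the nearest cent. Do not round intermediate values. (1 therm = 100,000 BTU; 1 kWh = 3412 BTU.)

€67.32

Heat load = 9210 kWh × 3412 = 31,424,520 BTU
Gas: input = 31,424,520 / 0.97 = 32,396,412 BTU = 324 therm → 324 × €2.05 = €664.13
Electric: 31,424,520 BTU / 3412 = 9,210 kWh → × €0.0648 = €596.81
Difference = |€664.13 − €596.81| = €67.32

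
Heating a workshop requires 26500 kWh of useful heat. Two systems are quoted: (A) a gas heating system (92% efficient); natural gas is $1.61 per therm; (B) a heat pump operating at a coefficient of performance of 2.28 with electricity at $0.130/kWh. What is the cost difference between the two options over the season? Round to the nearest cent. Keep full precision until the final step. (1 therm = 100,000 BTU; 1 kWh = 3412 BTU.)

$71.35

Heat load = 26500 kWh × 3412 = 90,418,000 BTU
Gas: input = 90,418,000 / 0.92 = 98,280,435 BTU = 982.8 therm → 982.8 × $1.61 = $1,582.32
Heat pump: 90,418,000 BTU / 3412 = 26,500 kWh heat; / 2.28 = 11,620 kWh in → × $0.130 = $1,510.96
Difference = |$1,582.32 − $1,510.96| = $71.35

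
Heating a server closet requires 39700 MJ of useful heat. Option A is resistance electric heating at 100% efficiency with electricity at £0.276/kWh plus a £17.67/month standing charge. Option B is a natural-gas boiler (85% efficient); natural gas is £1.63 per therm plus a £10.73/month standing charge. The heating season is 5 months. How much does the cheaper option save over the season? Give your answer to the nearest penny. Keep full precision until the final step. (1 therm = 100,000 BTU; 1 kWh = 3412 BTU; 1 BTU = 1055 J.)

Heat load = 39700 MJ = 39,700,000,000 J / 1055 = 37,630,332 BTU
Gas: input = 37,630,332 / 0.85 = 44,270,979 BTU = 442.7 therm → 442.7 × £1.63 = £721.62; + 5 × £10.73 standing = £775.27
Electric: 37,630,332 BTU / 3412 = 11,030 kWh → × £0.276 = £3,043.95; + 5 × £17.67 standing = £3,132.30
Difference = |£775.27 − £3,132.30| = £2,357.04

£2357.04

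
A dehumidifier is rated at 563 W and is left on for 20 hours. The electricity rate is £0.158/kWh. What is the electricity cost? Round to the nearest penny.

£1.78

Energy = 563 W × 20 h = 11,260 Wh = 11.26 kWh
Cost = 11.26 kWh × £0.158/kWh = £1.78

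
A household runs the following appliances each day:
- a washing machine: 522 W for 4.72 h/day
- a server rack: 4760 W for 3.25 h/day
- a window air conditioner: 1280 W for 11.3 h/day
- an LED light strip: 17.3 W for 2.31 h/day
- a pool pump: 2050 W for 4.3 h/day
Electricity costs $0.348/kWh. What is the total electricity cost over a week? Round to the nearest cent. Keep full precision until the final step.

washing machine: 522 W × 4.72 h × 7 d = 17,247 Wh = 17.25 kWh
server rack: 4760 W × 3.25 h × 7 d = 108,290 Wh = 108.3 kWh
window air conditioner: 1280 W × 11.3 h × 7 d = 101,248 Wh = 101.2 kWh
LED light strip: 17.3 W × 2.31 h × 7 d = 280 Wh = 0.2797 kWh
pool pump: 2050 W × 4.3 h × 7 d = 61,705 Wh = 61.7 kWh
Total energy = 17.25 + 108.3 + 101.2 + 0.2797 + 61.7 = 288.8 kWh
Cost = 288.8 kWh × $0.348 = $100.49

$100.49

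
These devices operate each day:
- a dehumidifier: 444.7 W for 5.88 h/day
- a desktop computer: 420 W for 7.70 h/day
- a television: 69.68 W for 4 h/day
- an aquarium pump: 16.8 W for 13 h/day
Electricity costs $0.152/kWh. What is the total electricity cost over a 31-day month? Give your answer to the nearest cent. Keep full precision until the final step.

dehumidifier: 444.7 W × 5.88 h × 31 d = 81,060 Wh = 81.06 kWh
desktop computer: 420 W × 7.70 h × 31 d = 100,254 Wh = 100.3 kWh
television: 69.68 W × 4 h × 31 d = 8,640 Wh = 8.64 kWh
aquarium pump: 16.8 W × 13 h × 31 d = 6,770 Wh = 6.77 kWh
Total energy = 81.06 + 100.3 + 8.64 + 6.77 = 196.7 kWh
Cost = 196.7 kWh × $0.152 = $29.90

$29.90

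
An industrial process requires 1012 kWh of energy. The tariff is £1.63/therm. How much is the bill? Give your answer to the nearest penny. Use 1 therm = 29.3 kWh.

1012 kWh × (0.03413 therm/kWh) = 34.54 therm
Cost = 34.54 therm × £1.63/therm = £56.30

£56.30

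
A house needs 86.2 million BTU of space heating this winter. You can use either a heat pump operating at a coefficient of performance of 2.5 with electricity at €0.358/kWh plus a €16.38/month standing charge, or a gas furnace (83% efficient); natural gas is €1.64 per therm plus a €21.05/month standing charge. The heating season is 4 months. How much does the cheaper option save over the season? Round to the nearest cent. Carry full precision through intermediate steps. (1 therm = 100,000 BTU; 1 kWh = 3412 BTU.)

€1895.86

Heat load = 86.2 × 10⁶ BTU = 86,200,000 BTU
Gas: input = 86,200,000 / 0.83 = 103,855,422 BTU = 1,039 therm → 1,039 × €1.64 = €1,703.23; + 4 × €21.05 standing = €1,787.43
Heat pump: 86,200,000 BTU / 3412 = 25,260 kWh heat; / 2.5 = 10,110 kWh in → × €0.358 = €3,617.77; + 4 × €16.38 standing = €3,683.29
Difference = |€1,787.43 − €3,683.29| = €1,895.86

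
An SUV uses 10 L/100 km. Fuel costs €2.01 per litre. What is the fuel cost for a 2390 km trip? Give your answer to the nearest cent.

Fuel = 10 L/100 km × 2390 km / 100 = 239 L
Cost = 239 L × €2.01/L = €480.39

€480.39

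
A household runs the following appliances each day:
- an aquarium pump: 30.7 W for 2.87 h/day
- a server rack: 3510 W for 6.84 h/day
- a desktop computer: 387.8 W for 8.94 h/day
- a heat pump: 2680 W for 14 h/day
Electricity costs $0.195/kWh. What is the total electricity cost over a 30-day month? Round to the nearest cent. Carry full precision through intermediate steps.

$380.74

aquarium pump: 30.7 W × 2.87 h × 30 d = 2,643 Wh = 2.643 kWh
server rack: 3510 W × 6.84 h × 30 d = 720,252 Wh = 720.3 kWh
desktop computer: 387.8 W × 8.94 h × 30 d = 104,008 Wh = 104 kWh
heat pump: 2680 W × 14 h × 30 d = 1,125,600 Wh = 1,126 kWh
Total energy = 2.643 + 720.3 + 104 + 1,126 = 1,953 kWh
Cost = 1,953 kWh × $0.195 = $380.74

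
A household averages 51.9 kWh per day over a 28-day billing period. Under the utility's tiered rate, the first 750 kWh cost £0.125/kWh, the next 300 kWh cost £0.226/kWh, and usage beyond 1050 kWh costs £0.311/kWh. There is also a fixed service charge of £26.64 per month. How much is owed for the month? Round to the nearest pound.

Usage = 51.9 kWh/day × 28 days = 1453.2 kWh
First 750 kWh × £0.125 = £93.75
Next 300 kWh × £0.226 = £67.80
Remaining 403.2 kWh × £0.311 = £125.40
Energy charge = £286.95; + service £26.64 = £313.59 ≈ £314

£314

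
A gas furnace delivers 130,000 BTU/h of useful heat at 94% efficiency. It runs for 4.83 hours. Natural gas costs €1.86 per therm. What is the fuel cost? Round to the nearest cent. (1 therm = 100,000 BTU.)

€12.42

Heat delivered = 130,000 BTU/h × 4.83 h = 627,900 BTU
Gas input = 627,900 / 0.94 = 667,979 BTU
= 667,979 / 100,000 = 6.68 therm
Cost = 6.68 × €1.86/therm = €12.42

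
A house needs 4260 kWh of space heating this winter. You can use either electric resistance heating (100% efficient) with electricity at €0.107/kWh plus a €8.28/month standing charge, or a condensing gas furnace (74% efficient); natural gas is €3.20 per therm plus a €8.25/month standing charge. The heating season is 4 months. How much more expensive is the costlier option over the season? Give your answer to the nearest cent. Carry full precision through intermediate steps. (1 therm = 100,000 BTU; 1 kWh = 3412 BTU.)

Heat load = 4260 kWh × 3412 = 14,535,120 BTU
Gas: input = 14,535,120 / 0.740 = 19,642,054 BTU = 196.4 therm → 196.4 × €3.20 = €628.55; + 4 × €8.25 standing = €661.55
Electric: 14,535,120 BTU / 3412 = 4,260 kWh → × €0.107 = €455.82; + 4 × €8.28 standing = €488.94
Difference = |€661.55 − €488.94| = €172.61

€172.61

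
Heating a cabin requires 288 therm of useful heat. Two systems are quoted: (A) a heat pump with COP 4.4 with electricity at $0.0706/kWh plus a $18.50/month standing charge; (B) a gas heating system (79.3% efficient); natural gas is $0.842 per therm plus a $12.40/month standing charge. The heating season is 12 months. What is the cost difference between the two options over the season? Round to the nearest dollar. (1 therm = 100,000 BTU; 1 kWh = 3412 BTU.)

$97

Heat load = 288 therm × 100,000 = 28,800,000 BTU
Gas: input = 28,800,000 / 0.793 = 36,317,781 BTU = 363.2 therm → 363.2 × $0.842 = $305.80; + 12 × $12.40 standing = $454.60
Heat pump: 28,800,000 BTU / 3412 = 8,441 kWh heat; / 4.4 = 1,918 kWh in → × $0.0706 = $135.44; + 12 × $18.50 standing = $357.44
Difference = |$454.60 − $357.44| = $97.16 ≈ $97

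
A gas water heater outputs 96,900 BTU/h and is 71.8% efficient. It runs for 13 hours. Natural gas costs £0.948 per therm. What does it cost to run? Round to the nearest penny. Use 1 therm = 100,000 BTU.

£16.63

Heat delivered = 96,900 BTU/h × 13 h = 1,259,700 BTU
Gas input = 1,259,700 / 0.718 = 1,754,457 BTU
= 1,754,457 / 100,000 = 17.54 therm
Cost = 17.54 × £0.948/therm = £16.63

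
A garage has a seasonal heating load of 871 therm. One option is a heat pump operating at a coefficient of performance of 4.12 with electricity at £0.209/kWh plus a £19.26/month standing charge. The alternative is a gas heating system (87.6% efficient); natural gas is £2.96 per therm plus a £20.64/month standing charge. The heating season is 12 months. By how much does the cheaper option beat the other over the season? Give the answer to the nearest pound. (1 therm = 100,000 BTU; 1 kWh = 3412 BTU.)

£1665

Heat load = 871 therm × 100,000 = 87,100,000 BTU
Gas: input = 87,100,000 / 0.876 = 99,429,224 BTU = 994.3 therm → 994.3 × £2.96 = £2,943.11; + 12 × £20.64 standing = £3,190.79
Heat pump: 87,100,000 BTU / 3412 = 25,530 kWh heat; / 4.12 = 6,196 kWh in → × £0.209 = £1,294.97; + 12 × £19.26 standing = £1,526.09
Difference = |£3,190.79 − £1,526.09| = £1,664.70 ≈ £1665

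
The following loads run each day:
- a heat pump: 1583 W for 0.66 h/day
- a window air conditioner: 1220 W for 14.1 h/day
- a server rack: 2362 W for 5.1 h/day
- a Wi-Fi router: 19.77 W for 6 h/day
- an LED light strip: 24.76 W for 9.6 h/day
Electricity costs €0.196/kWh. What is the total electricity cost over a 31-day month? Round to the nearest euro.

heat pump: 1583 W × 0.66 h × 31 d = 32,388 Wh = 32.39 kWh
window air conditioner: 1220 W × 14.1 h × 31 d = 533,262 Wh = 533.3 kWh
server rack: 2362 W × 5.1 h × 31 d = 373,432 Wh = 373.4 kWh
Wi-Fi router: 19.77 W × 6 h × 31 d = 3,677 Wh = 3.677 kWh
LED light strip: 24.76 W × 9.6 h × 31 d = 7,369 Wh = 7.369 kWh
Total energy = 32.39 + 533.3 + 373.4 + 3.677 + 7.369 = 950.1 kWh
Cost = 950.1 kWh × €0.196 = €186.23 ≈ €186

€186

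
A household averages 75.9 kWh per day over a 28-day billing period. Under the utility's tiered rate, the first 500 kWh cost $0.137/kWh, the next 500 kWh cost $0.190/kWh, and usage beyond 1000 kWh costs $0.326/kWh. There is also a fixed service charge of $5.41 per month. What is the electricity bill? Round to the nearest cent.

Usage = 75.9 kWh/day × 28 days = 2125.2 kWh
First 500 kWh × $0.137 = $68.50
Next 500 kWh × $0.190 = $95.00
Remaining 1125.2 kWh × $0.326 = $366.82
Energy charge = $530.32; + service $5.41 = $535.73

$535.73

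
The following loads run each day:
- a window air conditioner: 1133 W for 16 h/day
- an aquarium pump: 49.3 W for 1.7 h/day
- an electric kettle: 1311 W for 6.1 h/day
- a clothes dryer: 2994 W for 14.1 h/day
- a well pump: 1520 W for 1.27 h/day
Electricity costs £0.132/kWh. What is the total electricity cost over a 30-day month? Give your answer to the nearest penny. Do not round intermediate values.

window air conditioner: 1133 W × 16 h × 30 d = 543,840 Wh = 543.8 kWh
aquarium pump: 49.3 W × 1.7 h × 30 d = 2,514 Wh = 2.514 kWh
electric kettle: 1311 W × 6.1 h × 30 d = 239,913 Wh = 239.9 kWh
clothes dryer: 2994 W × 14.1 h × 30 d = 1,266,462 Wh = 1,266 kWh
well pump: 1520 W × 1.27 h × 30 d = 57,912 Wh = 57.91 kWh
Total energy = 543.8 + 2.514 + 239.9 + 1,266 + 57.91 = 2,111 kWh
Cost = 2,111 kWh × £0.132 = £278.60

£278.60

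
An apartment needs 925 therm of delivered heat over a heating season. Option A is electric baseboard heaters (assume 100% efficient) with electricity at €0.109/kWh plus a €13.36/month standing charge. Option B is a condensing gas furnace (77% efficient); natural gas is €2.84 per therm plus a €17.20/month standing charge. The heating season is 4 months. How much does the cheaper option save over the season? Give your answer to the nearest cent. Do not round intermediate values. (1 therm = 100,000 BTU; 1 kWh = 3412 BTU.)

Heat load = 925 therm × 100,000 = 92,500,000 BTU
Gas: input = 92,500,000 / 0.77 = 120,129,870 BTU = 1,201 therm → 1,201 × €2.84 = €3,411.69; + 4 × €17.20 standing = €3,480.49
Electric: 92,500,000 BTU / 3412 = 27,110 kWh → × €0.109 = €2,955.01; + 4 × €13.36 standing = €3,008.45
Difference = |€3,480.49 − €3,008.45| = €472.04

€472.04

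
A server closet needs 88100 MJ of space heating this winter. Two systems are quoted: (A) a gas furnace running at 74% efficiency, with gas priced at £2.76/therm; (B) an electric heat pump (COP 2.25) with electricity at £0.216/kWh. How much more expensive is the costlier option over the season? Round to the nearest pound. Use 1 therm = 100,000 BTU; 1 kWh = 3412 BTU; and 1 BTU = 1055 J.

£765

Heat load = 88100 MJ = 88,100,000,000 J / 1055 = 83,507,109 BTU
Gas: input = 83,507,109 / 0.74 = 112,847,445 BTU = 1,128 therm → 1,128 × £2.76 = £3,114.59
Heat pump: 83,507,109 BTU / 3412 = 24,470 kWh heat; / 2.25 = 10,880 kWh in → × £0.216 = £2,349.56
Difference = |£3,114.59 − £2,349.56| = £765.03 ≈ £765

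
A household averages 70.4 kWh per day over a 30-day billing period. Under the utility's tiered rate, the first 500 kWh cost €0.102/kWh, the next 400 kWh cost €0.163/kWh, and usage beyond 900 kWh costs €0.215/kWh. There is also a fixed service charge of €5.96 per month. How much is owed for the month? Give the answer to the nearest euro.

Usage = 70.4 kWh/day × 30 days = 2112 kWh
First 500 kWh × €0.102 = €51.00
Next 400 kWh × €0.163 = €65.20
Remaining 1212 kWh × €0.215 = €260.58
Energy charge = €376.78; + service €5.96 = €382.74 ≈ €383

€383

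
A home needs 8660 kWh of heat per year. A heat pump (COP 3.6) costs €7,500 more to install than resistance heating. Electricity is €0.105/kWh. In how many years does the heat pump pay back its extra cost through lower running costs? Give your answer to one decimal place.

Resistance: 8660 kWh × €0.105 = €909.30/yr
Heat pump: 8660 / 3.6 = 2406 kWh in → × €0.105 = €252.58/yr
Annual savings = €656.72
Payback = €7,500 / €656.72 = 11.4 years

11.4 years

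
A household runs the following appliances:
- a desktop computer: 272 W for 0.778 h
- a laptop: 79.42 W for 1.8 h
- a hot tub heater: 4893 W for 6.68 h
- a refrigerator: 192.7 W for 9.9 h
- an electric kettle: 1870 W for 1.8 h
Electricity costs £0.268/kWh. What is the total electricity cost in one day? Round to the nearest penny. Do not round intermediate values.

£10.27

desktop computer: 272 W × 0.778 h = 212 Wh = 0.2116 kWh
laptop: 79.42 W × 1.8 h = 143 Wh = 0.143 kWh
hot tub heater: 4893 W × 6.68 h = 32,685 Wh = 32.69 kWh
refrigerator: 192.7 W × 9.9 h = 1,908 Wh = 1.908 kWh
electric kettle: 1870 W × 1.8 h = 3,366 Wh = 3.366 kWh
Total energy = 0.2116 + 0.143 + 32.69 + 1.908 + 3.366 = 38.31 kWh
Cost = 38.31 kWh × £0.268 = £10.27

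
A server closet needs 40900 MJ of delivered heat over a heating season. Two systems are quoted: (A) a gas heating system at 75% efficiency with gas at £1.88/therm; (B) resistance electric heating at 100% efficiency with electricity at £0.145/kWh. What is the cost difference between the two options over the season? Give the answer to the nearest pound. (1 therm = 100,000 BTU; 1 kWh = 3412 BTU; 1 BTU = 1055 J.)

£676

Heat load = 40900 MJ = 40,900,000,000 J / 1055 = 38,767,773 BTU
Gas: input = 38,767,773 / 0.75 = 51,690,363 BTU = 516.9 therm → 516.9 × £1.88 = £971.78
Electric: 38,767,773 BTU / 3412 = 11,360 kWh → × £0.145 = £1,647.52
Difference = |£971.78 − £1,647.52| = £675.74 ≈ £676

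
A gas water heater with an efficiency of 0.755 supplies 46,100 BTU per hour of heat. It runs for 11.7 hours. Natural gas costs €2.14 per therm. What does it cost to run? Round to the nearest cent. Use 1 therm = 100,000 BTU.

Heat delivered = 46,100 BTU/h × 11.7 h = 539,370 BTU
Gas input = 539,370 / 0.755 = 714,397 BTU
= 714,397 / 100,000 = 7.144 therm
Cost = 7.144 × €2.14/therm = €15.29

€15.29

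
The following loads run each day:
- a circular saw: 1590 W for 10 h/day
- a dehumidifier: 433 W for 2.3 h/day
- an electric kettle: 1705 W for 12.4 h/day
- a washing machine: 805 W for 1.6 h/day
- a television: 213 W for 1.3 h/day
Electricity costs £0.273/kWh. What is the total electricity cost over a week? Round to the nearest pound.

circular saw: 1590 W × 10 h × 7 d = 111,300 Wh = 111.3 kWh
dehumidifier: 433 W × 2.3 h × 7 d = 6,971 Wh = 6.971 kWh
electric kettle: 1705 W × 12.4 h × 7 d = 147,994 Wh = 148 kWh
washing machine: 805 W × 1.6 h × 7 d = 9,016 Wh = 9.016 kWh
television: 213 W × 1.3 h × 7 d = 1,938 Wh = 1.938 kWh
Total energy = 111.3 + 6.971 + 148 + 9.016 + 1.938 = 277.2 kWh
Cost = 277.2 kWh × £0.273 = £75.68 ≈ £76

£76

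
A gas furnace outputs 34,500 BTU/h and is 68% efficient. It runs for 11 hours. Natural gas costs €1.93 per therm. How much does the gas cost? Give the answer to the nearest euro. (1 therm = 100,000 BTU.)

Heat delivered = 34,500 BTU/h × 11 h = 379,500 BTU
Gas input = 379,500 / 0.68 = 558,088 BTU
= 558,088 / 100,000 = 5.581 therm
Cost = 5.581 × €1.93/therm = €10.77 ≈ €11

€11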